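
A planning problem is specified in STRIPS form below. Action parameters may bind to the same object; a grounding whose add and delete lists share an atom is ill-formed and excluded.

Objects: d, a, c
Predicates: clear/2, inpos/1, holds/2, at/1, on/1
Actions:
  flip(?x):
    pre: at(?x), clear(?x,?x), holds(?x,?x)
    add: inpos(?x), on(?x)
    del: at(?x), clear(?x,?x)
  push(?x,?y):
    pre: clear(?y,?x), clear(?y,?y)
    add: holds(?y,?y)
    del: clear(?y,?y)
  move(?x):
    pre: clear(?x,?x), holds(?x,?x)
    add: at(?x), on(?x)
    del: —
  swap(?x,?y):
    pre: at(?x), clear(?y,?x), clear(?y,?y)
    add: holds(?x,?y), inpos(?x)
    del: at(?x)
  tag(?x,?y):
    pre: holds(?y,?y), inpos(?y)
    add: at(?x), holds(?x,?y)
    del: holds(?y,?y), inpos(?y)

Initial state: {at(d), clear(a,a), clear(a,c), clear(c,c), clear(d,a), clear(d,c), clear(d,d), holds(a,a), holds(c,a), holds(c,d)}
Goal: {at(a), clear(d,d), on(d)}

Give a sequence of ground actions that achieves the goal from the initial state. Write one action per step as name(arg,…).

1. move(a)  →  {at(a), at(d), clear(a,a), clear(a,c), clear(c,c), clear(d,a), clear(d,c), clear(d,d), holds(a,a), holds(c,a), holds(c,d), on(a)}
2. swap(d,d)  →  {at(a), clear(a,a), clear(a,c), clear(c,c), clear(d,a), clear(d,c), clear(d,d), holds(a,a), holds(c,a), holds(c,d), holds(d,d), inpos(d), on(a)}
3. move(d)  →  {at(a), at(d), clear(a,a), clear(a,c), clear(c,c), clear(d,a), clear(d,c), clear(d,d), holds(a,a), holds(c,a), holds(c,d), holds(d,d), inpos(d), on(a), on(d)}

move(a); swap(d,d); move(d)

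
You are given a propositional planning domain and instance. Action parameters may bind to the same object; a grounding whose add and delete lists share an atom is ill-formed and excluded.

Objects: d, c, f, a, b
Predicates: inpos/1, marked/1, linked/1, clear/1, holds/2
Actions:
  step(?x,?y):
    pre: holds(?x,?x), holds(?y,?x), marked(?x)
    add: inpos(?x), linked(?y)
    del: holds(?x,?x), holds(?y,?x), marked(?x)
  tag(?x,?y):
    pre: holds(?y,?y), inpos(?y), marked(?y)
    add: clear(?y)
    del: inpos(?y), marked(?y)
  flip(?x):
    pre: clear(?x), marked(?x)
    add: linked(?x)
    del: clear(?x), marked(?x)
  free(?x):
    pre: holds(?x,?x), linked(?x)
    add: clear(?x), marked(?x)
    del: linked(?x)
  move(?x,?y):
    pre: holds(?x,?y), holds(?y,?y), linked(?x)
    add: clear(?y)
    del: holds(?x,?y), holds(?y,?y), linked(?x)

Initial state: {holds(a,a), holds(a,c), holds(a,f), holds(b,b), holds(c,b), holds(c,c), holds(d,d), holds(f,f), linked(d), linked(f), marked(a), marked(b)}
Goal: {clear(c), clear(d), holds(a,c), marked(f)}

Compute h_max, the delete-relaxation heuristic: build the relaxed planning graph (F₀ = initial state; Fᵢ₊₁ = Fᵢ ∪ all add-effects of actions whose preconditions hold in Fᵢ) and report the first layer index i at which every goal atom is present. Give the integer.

2

F0 = init (12 atoms)
F1 = F0 ∪ {clear(d), clear(f), inpos(a), inpos(b), linked(a), linked(b), linked(c), marked(d), marked(f)}  (21 atoms)
F2 = F1 ∪ {clear(a), clear(b), clear(c), inpos(d), inpos(f), marked(c)}  (27 atoms)
goal ⊆ F2  ⇒  h_max = 2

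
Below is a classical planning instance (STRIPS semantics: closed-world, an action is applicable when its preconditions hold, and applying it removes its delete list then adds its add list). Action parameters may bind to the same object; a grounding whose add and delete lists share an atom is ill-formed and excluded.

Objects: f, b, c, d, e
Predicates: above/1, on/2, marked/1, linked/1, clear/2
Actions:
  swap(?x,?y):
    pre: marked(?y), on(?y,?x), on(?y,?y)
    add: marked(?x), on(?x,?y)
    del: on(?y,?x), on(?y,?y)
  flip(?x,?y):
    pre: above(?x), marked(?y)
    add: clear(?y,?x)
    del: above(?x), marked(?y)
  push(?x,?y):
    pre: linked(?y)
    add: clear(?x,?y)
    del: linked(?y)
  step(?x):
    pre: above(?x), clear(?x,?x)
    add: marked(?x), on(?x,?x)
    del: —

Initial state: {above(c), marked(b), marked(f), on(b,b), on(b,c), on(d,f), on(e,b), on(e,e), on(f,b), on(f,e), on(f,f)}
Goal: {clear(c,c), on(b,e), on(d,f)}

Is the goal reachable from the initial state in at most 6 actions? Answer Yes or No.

Yes

1. swap(c,b)  →  {above(c), marked(b), marked(c), marked(f), on(c,b), on(d,f), on(e,b), on(e,e), on(f,b), on(f,e), on(f,f)}
2. swap(e,f)  →  {above(c), marked(b), marked(c), marked(e), marked(f), on(c,b), on(d,f), on(e,b), on(e,e), on(e,f), on(f,b)}
3. swap(b,e)  →  {above(c), marked(b), marked(c), marked(e), marked(f), on(b,e), on(c,b), on(d,f), on(e,f), on(f,b)}
4. flip(c,c)  →  {clear(c,c), marked(b), marked(e), marked(f), on(b,e), on(c,b), on(d,f), on(e,f), on(f,b)}
optimal plan length = 4; 4 ≤ 6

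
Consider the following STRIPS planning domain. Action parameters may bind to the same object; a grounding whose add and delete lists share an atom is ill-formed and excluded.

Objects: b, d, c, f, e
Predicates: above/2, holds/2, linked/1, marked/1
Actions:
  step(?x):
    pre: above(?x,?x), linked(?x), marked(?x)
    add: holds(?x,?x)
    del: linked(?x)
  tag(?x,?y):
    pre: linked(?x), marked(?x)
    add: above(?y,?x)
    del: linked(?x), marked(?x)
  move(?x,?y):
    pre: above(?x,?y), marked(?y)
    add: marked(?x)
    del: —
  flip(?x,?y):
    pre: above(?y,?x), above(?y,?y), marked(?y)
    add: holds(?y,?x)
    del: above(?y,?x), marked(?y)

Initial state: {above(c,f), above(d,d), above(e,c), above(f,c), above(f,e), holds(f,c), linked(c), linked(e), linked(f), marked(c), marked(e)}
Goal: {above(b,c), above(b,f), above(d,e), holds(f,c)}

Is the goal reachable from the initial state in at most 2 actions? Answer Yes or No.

No

1. tag(c,b)  →  {above(b,c), above(c,f), above(d,d), above(e,c), above(f,c), above(f,e), holds(f,c), linked(e), linked(f), marked(e)}
2. move(f,e)  →  {above(b,c), above(c,f), above(d,d), above(e,c), above(f,c), above(f,e), holds(f,c), linked(e), linked(f), marked(e), marked(f)}
3. tag(f,b)  →  {above(b,c), above(b,f), above(c,f), above(d,d), above(e,c), above(f,c), above(f,e), holds(f,c), linked(e), marked(e)}
4. tag(e,d)  →  {above(b,c), above(b,f), above(c,f), above(d,d), above(d,e), above(e,c), above(f,c), above(f,e), holds(f,c)}
optimal plan length = 4; 4 > 2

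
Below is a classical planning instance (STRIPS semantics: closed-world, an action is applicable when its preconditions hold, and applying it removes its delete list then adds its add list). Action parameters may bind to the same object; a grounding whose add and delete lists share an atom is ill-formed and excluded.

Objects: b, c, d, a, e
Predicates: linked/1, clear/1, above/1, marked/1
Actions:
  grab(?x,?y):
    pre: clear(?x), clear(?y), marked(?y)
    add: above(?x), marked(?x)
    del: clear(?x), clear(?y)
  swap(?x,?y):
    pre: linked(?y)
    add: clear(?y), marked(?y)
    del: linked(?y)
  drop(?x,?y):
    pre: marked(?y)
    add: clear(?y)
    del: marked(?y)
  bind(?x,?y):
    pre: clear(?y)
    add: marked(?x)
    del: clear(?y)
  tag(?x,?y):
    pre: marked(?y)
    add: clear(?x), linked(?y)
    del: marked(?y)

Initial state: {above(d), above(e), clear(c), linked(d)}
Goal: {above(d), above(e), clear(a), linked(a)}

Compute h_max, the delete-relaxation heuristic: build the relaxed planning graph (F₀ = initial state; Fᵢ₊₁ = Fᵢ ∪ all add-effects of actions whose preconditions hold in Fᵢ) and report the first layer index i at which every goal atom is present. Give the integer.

F0 = init (4 atoms)
F1 = F0 ∪ {clear(d), marked(a), marked(b), marked(c), marked(d), marked(e)}  (10 atoms)
F2 = F1 ∪ {above(c), clear(a), clear(b), clear(e), linked(a), linked(b), linked(c), linked(e)}  (18 atoms)
goal ⊆ F2  ⇒  h_max = 2

2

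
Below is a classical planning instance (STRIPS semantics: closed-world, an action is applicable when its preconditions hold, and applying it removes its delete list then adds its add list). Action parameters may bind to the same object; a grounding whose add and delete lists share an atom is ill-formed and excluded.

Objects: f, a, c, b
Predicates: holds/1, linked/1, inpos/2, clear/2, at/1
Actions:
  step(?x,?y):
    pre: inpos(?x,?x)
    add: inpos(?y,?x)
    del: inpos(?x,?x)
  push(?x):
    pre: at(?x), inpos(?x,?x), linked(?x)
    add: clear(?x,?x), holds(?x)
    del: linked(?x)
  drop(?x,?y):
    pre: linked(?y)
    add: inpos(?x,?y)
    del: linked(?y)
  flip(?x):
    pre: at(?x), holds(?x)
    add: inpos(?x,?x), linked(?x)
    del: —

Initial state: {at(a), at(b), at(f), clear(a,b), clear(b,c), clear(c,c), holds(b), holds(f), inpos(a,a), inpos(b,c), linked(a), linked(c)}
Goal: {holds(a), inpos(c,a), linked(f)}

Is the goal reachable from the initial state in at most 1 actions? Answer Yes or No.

No

1. push(a)  →  {at(a), at(b), at(f), clear(a,a), clear(a,b), clear(b,c), clear(c,c), holds(a), holds(b), holds(f), inpos(a,a), inpos(b,c), linked(c)}
2. step(a,c)  →  {at(a), at(b), at(f), clear(a,a), clear(a,b), clear(b,c), clear(c,c), holds(a), holds(b), holds(f), inpos(b,c), inpos(c,a), linked(c)}
3. flip(f)  →  {at(a), at(b), at(f), clear(a,a), clear(a,b), clear(b,c), clear(c,c), holds(a), holds(b), holds(f), inpos(b,c), inpos(c,a), inpos(f,f), linked(c), linked(f)}
optimal plan length = 3; 3 > 1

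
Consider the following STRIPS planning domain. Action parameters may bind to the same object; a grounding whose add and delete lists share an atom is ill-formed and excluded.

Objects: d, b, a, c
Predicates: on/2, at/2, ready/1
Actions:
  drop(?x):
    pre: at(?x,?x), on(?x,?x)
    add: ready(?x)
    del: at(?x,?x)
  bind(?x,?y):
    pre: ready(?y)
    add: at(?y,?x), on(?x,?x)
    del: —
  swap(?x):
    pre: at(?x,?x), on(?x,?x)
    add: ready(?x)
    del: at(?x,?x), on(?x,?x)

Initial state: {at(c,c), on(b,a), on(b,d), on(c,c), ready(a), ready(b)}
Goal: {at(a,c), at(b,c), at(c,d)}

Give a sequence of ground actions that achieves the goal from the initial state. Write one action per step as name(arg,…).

1. drop(c)  →  {on(b,a), on(b,d), on(c,c), ready(a), ready(b), ready(c)}
2. bind(d,c)  →  {at(c,d), on(b,a), on(b,d), on(c,c), on(d,d), ready(a), ready(b), ready(c)}
3. bind(c,b)  →  {at(b,c), at(c,d), on(b,a), on(b,d), on(c,c), on(d,d), ready(a), ready(b), ready(c)}
4. bind(c,a)  →  {at(a,c), at(b,c), at(c,d), on(b,a), on(b,d), on(c,c), on(d,d), ready(a), ready(b), ready(c)}

drop(c); bind(d,c); bind(c,b); bind(c,a)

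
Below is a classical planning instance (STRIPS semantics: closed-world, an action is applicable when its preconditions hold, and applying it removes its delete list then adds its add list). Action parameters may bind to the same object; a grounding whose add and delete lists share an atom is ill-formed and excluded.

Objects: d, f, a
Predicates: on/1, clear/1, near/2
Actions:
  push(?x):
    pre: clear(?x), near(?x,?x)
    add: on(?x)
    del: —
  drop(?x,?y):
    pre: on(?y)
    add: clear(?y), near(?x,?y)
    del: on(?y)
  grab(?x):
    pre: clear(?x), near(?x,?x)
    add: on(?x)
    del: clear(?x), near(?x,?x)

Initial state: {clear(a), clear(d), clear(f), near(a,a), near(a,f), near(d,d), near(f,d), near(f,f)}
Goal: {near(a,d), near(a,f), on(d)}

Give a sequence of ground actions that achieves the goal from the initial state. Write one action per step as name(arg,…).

push(d); drop(a,d); push(d)

1. push(d)  →  {clear(a), clear(d), clear(f), near(a,a), near(a,f), near(d,d), near(f,d), near(f,f), on(d)}
2. drop(a,d)  →  {clear(a), clear(d), clear(f), near(a,a), near(a,d), near(a,f), near(d,d), near(f,d), near(f,f)}
3. push(d)  →  {clear(a), clear(d), clear(f), near(a,a), near(a,d), near(a,f), near(d,d), near(f,d), near(f,f), on(d)}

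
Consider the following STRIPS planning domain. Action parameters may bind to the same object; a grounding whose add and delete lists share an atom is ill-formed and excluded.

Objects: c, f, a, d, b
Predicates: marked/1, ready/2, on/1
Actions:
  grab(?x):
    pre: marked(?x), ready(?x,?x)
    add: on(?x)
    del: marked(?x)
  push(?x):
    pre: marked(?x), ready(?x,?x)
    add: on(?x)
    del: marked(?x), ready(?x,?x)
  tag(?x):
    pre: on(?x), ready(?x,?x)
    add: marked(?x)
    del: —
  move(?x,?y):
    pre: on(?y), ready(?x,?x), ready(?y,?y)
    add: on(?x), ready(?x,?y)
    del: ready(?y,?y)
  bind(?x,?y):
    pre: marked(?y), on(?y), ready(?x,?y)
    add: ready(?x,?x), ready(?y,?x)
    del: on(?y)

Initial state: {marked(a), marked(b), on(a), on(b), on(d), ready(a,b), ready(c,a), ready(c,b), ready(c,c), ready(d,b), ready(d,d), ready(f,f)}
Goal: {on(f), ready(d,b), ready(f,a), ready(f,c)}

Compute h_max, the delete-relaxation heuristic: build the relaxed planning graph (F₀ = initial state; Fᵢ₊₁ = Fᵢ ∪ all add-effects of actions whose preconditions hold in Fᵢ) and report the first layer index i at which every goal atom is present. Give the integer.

F0 = init (12 atoms)
F1 = F0 ∪ {marked(d), on(c), on(f), ready(a,a), ready(a,c), ready(b,a), ready(b,c), ready(b,d), ready(c,d), ready(f,d)}  (22 atoms)
F2 = F1 ∪ {marked(c), marked(f), ready(a,d), ready(a,f), ready(b,b), ready(c,f), ready(d,a), ready(d,c), ready(d,f), ready(f,a), ready(f,c)}  (33 atoms)
goal ⊆ F2  ⇒  h_max = 2

2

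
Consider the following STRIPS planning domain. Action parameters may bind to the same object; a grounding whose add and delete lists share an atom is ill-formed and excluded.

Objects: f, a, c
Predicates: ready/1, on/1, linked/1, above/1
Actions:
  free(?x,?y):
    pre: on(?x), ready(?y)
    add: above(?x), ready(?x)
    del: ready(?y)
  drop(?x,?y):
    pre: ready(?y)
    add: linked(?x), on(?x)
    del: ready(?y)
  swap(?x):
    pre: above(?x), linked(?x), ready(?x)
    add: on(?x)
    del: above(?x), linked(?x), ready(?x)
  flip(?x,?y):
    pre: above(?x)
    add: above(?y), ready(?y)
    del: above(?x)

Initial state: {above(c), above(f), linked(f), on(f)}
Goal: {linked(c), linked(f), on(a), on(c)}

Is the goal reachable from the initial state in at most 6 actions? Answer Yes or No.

Yes

1. flip(f,a)  →  {above(a), above(c), linked(f), on(f), ready(a)}
2. drop(a,a)  →  {above(a), above(c), linked(a), linked(f), on(a), on(f)}
3. flip(a,f)  →  {above(c), above(f), linked(a), linked(f), on(a), on(f), ready(f)}
4. drop(c,f)  →  {above(c), above(f), linked(a), linked(c), linked(f), on(a), on(c), on(f)}
optimal plan length = 4; 4 ≤ 6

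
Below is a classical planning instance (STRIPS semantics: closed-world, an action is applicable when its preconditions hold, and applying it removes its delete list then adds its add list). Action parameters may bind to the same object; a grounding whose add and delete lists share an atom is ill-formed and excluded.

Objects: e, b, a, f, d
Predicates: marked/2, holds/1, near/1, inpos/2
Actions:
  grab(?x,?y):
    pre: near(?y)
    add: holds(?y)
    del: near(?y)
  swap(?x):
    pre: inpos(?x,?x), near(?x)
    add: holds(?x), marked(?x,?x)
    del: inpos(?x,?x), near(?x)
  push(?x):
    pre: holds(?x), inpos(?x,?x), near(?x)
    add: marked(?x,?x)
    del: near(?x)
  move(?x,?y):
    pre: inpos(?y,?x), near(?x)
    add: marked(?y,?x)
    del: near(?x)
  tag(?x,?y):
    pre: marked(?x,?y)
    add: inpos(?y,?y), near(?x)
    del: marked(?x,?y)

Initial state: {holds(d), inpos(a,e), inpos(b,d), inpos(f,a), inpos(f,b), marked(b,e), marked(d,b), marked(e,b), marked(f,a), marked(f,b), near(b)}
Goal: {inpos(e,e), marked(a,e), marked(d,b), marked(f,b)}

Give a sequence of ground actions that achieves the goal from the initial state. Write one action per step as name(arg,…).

tag(e,b); move(e,a); tag(b,e)

1. tag(e,b)  →  {holds(d), inpos(a,e), inpos(b,b), inpos(b,d), inpos(f,a), inpos(f,b), marked(b,e), marked(d,b), marked(f,a), marked(f,b), near(b), near(e)}
2. move(e,a)  →  {holds(d), inpos(a,e), inpos(b,b), inpos(b,d), inpos(f,a), inpos(f,b), marked(a,e), marked(b,e), marked(d,b), marked(f,a), marked(f,b), near(b)}
3. tag(b,e)  →  {holds(d), inpos(a,e), inpos(b,b), inpos(b,d), inpos(e,e), inpos(f,a), inpos(f,b), marked(a,e), marked(d,b), marked(f,a), marked(f,b), near(b)}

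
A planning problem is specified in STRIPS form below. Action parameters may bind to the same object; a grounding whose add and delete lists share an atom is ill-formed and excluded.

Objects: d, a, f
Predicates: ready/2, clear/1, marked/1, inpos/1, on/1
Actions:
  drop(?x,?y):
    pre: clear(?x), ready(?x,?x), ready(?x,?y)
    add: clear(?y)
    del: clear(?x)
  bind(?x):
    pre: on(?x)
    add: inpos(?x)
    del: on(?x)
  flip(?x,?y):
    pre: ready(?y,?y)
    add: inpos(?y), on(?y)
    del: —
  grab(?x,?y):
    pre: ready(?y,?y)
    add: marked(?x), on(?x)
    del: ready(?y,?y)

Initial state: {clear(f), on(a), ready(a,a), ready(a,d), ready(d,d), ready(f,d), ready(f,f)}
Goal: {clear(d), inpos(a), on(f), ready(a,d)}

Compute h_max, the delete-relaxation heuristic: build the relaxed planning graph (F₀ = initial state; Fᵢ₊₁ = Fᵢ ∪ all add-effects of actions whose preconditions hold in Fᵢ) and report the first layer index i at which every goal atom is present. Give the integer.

F0 = init (7 atoms)
F1 = F0 ∪ {clear(d), inpos(a), inpos(d), inpos(f), marked(a), marked(d), marked(f), on(d), on(f)}  (16 atoms)
goal ⊆ F1  ⇒  h_max = 1

1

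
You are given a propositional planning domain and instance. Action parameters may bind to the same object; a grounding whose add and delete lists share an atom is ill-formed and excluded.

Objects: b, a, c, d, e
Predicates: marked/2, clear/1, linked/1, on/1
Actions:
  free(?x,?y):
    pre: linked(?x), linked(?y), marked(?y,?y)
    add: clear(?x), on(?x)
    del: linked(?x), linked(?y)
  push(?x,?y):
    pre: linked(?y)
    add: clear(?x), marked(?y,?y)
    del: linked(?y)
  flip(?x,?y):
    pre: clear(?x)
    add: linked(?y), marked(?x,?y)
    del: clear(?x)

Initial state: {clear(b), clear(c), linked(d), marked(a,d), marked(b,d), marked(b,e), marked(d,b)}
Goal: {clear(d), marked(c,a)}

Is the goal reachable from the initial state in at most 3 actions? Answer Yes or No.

Yes

1. push(d,d)  →  {clear(b), clear(c), clear(d), marked(a,d), marked(b,d), marked(b,e), marked(d,b), marked(d,d)}
2. flip(c,a)  →  {clear(b), clear(d), linked(a), marked(a,d), marked(b,d), marked(b,e), marked(c,a), marked(d,b), marked(d,d)}
optimal plan length = 2; 2 ≤ 3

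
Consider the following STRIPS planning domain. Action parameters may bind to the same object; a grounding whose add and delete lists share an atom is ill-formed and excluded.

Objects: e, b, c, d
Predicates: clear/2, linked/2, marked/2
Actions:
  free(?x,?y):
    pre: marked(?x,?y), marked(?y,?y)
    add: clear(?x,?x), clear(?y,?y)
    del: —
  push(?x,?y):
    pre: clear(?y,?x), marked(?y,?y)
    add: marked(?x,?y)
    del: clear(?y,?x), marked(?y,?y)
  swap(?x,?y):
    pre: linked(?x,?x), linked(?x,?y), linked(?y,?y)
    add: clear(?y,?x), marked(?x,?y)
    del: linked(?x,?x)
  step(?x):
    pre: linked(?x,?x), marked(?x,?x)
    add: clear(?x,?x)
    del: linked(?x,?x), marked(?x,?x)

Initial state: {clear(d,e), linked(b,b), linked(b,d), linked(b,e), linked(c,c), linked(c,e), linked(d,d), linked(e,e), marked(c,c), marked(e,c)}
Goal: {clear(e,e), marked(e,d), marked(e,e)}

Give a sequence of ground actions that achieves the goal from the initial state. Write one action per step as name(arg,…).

swap(e,e); swap(d,d); push(e,d)

1. swap(e,e)  →  {clear(d,e), clear(e,e), linked(b,b), linked(b,d), linked(b,e), linked(c,c), linked(c,e), linked(d,d), marked(c,c), marked(e,c), marked(e,e)}
2. swap(d,d)  →  {clear(d,d), clear(d,e), clear(e,e), linked(b,b), linked(b,d), linked(b,e), linked(c,c), linked(c,e), marked(c,c), marked(d,d), marked(e,c), marked(e,e)}
3. push(e,d)  →  {clear(d,d), clear(e,e), linked(b,b), linked(b,d), linked(b,e), linked(c,c), linked(c,e), marked(c,c), marked(e,c), marked(e,d), marked(e,e)}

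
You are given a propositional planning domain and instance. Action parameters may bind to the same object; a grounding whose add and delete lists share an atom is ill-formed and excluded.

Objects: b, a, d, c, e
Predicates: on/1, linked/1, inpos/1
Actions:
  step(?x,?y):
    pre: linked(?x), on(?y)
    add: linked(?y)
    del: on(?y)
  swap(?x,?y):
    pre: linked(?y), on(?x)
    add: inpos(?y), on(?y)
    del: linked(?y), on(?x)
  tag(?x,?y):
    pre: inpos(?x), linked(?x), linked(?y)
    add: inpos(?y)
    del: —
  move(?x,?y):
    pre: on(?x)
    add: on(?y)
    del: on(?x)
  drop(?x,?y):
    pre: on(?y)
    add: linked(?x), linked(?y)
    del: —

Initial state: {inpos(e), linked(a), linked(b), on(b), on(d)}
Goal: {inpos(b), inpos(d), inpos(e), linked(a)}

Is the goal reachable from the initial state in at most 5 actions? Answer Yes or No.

1. step(b,d)  →  {inpos(e), linked(a), linked(b), linked(d), on(b)}
2. swap(b,d)  →  {inpos(d), inpos(e), linked(a), linked(b), on(d)}
3. swap(d,b)  →  {inpos(b), inpos(d), inpos(e), linked(a), on(b)}
optimal plan length = 3; 3 ≤ 5

Yes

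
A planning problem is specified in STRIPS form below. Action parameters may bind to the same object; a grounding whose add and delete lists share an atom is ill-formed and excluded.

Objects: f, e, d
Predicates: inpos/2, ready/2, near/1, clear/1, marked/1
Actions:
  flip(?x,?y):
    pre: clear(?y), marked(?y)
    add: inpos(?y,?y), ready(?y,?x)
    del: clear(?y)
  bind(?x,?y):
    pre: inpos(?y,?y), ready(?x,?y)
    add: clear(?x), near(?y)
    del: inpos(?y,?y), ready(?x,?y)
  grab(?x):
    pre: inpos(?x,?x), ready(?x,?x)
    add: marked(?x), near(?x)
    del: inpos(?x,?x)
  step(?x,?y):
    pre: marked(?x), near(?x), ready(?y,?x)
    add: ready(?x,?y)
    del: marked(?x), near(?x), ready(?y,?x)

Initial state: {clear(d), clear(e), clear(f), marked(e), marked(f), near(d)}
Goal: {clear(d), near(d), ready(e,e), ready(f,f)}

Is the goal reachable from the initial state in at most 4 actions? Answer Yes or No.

1. flip(f,f)  →  {clear(d), clear(e), inpos(f,f), marked(e), marked(f), near(d), ready(f,f)}
2. flip(e,e)  →  {clear(d), inpos(e,e), inpos(f,f), marked(e), marked(f), near(d), ready(e,e), ready(f,f)}
optimal plan length = 2; 2 ≤ 4

Yes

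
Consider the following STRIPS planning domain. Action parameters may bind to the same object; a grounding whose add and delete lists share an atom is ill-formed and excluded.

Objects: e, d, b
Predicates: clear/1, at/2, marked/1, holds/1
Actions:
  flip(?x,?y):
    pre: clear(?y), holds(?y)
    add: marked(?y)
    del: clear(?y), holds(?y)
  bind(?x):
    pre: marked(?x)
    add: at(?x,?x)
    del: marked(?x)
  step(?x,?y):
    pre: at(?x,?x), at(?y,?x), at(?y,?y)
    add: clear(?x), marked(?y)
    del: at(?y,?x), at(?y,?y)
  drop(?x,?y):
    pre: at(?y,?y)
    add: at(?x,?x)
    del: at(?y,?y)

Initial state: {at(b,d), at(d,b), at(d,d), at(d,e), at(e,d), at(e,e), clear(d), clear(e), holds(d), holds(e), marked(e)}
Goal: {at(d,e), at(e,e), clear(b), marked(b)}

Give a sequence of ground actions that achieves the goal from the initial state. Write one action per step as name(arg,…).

1. drop(b,d)  →  {at(b,b), at(b,d), at(d,b), at(d,e), at(e,d), at(e,e), clear(d), clear(e), holds(d), holds(e), marked(e)}
2. step(b,b)  →  {at(b,d), at(d,b), at(d,e), at(e,d), at(e,e), clear(b), clear(d), clear(e), holds(d), holds(e), marked(b), marked(e)}

drop(b,d); step(b,b)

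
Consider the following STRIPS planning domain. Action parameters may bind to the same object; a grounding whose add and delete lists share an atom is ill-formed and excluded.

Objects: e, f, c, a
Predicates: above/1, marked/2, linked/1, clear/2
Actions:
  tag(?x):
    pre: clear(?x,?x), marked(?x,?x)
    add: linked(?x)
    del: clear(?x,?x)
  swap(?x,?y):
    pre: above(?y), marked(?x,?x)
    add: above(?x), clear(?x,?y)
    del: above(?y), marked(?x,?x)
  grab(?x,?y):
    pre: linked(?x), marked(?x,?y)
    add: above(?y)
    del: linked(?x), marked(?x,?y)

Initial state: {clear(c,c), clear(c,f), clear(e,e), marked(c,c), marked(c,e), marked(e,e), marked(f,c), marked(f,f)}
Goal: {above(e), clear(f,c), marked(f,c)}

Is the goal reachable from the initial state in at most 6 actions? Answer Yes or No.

Yes

1. tag(c)  →  {clear(c,f), clear(e,e), linked(c), marked(c,c), marked(c,e), marked(e,e), marked(f,c), marked(f,f)}
2. grab(c,c)  →  {above(c), clear(c,f), clear(e,e), marked(c,e), marked(e,e), marked(f,c), marked(f,f)}
3. swap(f,c)  →  {above(f), clear(c,f), clear(e,e), clear(f,c), marked(c,e), marked(e,e), marked(f,c)}
4. swap(e,f)  →  {above(e), clear(c,f), clear(e,e), clear(e,f), clear(f,c), marked(c,e), marked(f,c)}
optimal plan length = 4; 4 ≤ 6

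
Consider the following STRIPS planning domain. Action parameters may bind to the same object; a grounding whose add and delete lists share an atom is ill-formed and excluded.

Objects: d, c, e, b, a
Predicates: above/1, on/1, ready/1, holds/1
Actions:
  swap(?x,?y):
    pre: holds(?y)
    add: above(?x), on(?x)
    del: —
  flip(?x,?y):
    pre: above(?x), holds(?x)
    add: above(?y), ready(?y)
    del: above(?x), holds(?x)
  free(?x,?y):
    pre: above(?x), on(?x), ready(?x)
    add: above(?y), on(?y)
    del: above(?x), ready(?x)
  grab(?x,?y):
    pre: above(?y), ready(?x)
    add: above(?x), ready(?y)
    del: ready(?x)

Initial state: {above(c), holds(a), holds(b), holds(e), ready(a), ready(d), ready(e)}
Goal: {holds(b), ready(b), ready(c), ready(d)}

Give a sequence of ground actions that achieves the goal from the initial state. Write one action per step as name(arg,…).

grab(e,c); flip(e,b)

1. grab(e,c)  →  {above(c), above(e), holds(a), holds(b), holds(e), ready(a), ready(c), ready(d)}
2. flip(e,b)  →  {above(b), above(c), holds(a), holds(b), ready(a), ready(b), ready(c), ready(d)}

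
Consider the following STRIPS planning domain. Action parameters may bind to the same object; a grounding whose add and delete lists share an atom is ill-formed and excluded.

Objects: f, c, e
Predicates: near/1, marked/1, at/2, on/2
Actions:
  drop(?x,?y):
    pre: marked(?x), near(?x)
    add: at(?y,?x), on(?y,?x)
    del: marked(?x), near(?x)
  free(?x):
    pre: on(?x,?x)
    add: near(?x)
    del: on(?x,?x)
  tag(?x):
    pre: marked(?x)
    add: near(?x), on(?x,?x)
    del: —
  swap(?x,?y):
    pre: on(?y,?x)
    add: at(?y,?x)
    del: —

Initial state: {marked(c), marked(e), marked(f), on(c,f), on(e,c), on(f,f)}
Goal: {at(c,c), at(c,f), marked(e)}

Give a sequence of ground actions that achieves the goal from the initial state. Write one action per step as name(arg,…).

tag(c); drop(c,c); swap(f,c)

1. tag(c)  →  {marked(c), marked(e), marked(f), near(c), on(c,c), on(c,f), on(e,c), on(f,f)}
2. drop(c,c)  →  {at(c,c), marked(e), marked(f), on(c,c), on(c,f), on(e,c), on(f,f)}
3. swap(f,c)  →  {at(c,c), at(c,f), marked(e), marked(f), on(c,c), on(c,f), on(e,c), on(f,f)}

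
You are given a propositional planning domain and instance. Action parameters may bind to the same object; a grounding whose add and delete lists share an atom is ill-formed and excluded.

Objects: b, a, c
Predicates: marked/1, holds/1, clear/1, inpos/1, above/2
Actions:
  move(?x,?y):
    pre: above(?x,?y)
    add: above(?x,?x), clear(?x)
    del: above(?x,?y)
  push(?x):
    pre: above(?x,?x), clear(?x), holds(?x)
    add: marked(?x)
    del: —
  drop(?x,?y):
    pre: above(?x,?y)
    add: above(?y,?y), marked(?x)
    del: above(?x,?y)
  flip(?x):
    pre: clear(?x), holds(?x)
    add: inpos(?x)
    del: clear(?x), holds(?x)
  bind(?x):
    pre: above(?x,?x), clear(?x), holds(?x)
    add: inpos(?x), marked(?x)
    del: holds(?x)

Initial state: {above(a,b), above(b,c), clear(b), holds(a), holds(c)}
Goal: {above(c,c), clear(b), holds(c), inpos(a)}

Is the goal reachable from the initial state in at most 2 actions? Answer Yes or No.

1. move(a,b)  →  {above(a,a), above(b,c), clear(a), clear(b), holds(a), holds(c)}
2. drop(b,c)  →  {above(a,a), above(c,c), clear(a), clear(b), holds(a), holds(c), marked(b)}
3. flip(a)  →  {above(a,a), above(c,c), clear(b), holds(c), inpos(a), marked(b)}
optimal plan length = 3; 3 > 2

No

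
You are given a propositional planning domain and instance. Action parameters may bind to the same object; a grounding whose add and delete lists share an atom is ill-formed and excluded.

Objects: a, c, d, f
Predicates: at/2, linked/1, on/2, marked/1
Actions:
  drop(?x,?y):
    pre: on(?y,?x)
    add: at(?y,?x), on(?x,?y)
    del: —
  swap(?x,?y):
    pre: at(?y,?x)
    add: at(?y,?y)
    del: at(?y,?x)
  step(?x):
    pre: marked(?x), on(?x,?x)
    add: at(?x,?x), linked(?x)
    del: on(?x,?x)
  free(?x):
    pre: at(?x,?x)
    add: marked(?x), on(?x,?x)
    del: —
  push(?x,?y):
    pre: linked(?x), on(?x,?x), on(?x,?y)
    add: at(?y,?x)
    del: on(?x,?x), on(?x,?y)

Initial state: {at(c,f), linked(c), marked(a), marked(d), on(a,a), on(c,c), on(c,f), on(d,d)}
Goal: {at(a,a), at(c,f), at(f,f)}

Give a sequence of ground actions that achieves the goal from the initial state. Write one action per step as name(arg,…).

1. drop(a,a)  →  {at(a,a), at(c,f), linked(c), marked(a), marked(d), on(a,a), on(c,c), on(c,f), on(d,d)}
2. push(c,f)  →  {at(a,a), at(c,f), at(f,c), linked(c), marked(a), marked(d), on(a,a), on(d,d)}
3. swap(c,f)  →  {at(a,a), at(c,f), at(f,f), linked(c), marked(a), marked(d), on(a,a), on(d,d)}

drop(a,a); push(c,f); swap(c,f)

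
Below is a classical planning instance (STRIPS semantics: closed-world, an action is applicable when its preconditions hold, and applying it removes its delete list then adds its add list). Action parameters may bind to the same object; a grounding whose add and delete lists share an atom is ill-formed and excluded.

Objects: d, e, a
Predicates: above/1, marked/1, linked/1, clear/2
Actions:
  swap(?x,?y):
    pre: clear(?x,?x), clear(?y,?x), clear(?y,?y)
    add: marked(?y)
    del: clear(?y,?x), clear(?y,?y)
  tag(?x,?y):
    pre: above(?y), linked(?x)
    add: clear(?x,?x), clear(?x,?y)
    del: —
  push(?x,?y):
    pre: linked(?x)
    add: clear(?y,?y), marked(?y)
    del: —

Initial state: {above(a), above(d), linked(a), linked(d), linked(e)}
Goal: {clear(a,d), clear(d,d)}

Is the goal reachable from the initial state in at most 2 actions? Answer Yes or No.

1. tag(d,d)  →  {above(a), above(d), clear(d,d), linked(a), linked(d), linked(e)}
2. tag(a,d)  →  {above(a), above(d), clear(a,a), clear(a,d), clear(d,d), linked(a), linked(d), linked(e)}
optimal plan length = 2; 2 ≤ 2

Yes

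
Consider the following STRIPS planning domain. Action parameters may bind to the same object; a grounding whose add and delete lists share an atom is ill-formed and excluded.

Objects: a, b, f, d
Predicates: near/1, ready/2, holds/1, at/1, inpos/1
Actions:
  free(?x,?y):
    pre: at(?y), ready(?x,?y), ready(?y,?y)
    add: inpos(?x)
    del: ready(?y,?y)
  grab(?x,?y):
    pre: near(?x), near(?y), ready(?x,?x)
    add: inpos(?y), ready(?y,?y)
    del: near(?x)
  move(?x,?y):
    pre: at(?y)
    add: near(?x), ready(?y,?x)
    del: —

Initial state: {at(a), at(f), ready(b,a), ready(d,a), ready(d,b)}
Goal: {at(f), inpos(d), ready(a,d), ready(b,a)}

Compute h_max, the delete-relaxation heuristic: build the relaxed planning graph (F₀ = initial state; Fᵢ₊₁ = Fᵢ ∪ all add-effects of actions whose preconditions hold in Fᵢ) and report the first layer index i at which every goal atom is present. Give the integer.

2

F0 = init (5 atoms)
F1 = F0 ∪ {near(a), near(b), near(d), near(f), ready(a,a), ready(a,b), ready(a,d), ready(a,f), ready(f,a), ready(f,b), ready(f,d), ready(f,f)}  (17 atoms)
F2 = F1 ∪ {inpos(a), inpos(b), inpos(d), inpos(f), ready(b,b), ready(d,d)}  (23 atoms)
goal ⊆ F2  ⇒  h_max = 2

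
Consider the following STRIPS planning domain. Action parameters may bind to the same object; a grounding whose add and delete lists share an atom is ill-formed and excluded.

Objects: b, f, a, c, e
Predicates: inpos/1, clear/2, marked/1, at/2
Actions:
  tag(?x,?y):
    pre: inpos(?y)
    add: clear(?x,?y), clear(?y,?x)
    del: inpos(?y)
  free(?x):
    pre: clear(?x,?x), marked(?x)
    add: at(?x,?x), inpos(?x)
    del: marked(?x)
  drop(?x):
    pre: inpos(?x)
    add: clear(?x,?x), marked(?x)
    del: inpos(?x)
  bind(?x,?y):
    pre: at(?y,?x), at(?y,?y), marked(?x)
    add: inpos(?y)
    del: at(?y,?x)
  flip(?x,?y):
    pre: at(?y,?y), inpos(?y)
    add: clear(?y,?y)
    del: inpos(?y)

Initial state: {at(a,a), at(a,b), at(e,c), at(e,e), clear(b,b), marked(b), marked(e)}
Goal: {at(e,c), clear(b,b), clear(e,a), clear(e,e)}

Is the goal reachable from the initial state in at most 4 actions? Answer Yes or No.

1. bind(b,a)  →  {at(a,a), at(e,c), at(e,e), clear(b,b), inpos(a), marked(b), marked(e)}
2. tag(e,a)  →  {at(a,a), at(e,c), at(e,e), clear(a,e), clear(b,b), clear(e,a), marked(b), marked(e)}
3. bind(e,e)  →  {at(a,a), at(e,c), clear(a,e), clear(b,b), clear(e,a), inpos(e), marked(b), marked(e)}
4. tag(e,e)  →  {at(a,a), at(e,c), clear(a,e), clear(b,b), clear(e,a), clear(e,e), marked(b), marked(e)}
optimal plan length = 4; 4 ≤ 4

Yes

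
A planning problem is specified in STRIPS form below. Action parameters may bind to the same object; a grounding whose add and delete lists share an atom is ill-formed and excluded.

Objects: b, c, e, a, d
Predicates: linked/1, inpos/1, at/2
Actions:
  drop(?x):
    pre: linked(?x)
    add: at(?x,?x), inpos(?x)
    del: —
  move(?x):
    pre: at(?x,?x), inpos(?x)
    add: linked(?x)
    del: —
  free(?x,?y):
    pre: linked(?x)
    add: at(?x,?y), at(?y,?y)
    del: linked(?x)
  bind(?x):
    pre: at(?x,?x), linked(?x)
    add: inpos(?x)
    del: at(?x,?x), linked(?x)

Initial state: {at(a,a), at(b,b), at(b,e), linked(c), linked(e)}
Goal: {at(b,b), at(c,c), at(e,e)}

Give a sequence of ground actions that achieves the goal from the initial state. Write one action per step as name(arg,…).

1. drop(c)  →  {at(a,a), at(b,b), at(b,e), at(c,c), inpos(c), linked(c), linked(e)}
2. drop(e)  →  {at(a,a), at(b,b), at(b,e), at(c,c), at(e,e), inpos(c), inpos(e), linked(c), linked(e)}

drop(c); drop(e)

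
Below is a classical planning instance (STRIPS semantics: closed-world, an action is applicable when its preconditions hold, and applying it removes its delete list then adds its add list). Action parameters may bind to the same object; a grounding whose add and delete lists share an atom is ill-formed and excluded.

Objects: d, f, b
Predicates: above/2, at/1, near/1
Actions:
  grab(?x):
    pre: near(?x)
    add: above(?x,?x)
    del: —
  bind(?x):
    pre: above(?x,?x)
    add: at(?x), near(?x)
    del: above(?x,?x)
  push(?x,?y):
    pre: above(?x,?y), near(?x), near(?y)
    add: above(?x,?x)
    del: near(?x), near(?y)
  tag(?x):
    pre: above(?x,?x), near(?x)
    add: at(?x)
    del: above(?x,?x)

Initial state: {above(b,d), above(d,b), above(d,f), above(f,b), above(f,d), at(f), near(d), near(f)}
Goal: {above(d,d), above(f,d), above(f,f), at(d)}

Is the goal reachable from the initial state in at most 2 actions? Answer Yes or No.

No

1. grab(d)  →  {above(b,d), above(d,b), above(d,d), above(d,f), above(f,b), above(f,d), at(f), near(d), near(f)}
2. grab(f)  →  {above(b,d), above(d,b), above(d,d), above(d,f), above(f,b), above(f,d), above(f,f), at(f), near(d), near(f)}
3. bind(d)  →  {above(b,d), above(d,b), above(d,f), above(f,b), above(f,d), above(f,f), at(d), at(f), near(d), near(f)}
4. grab(d)  →  {above(b,d), above(d,b), above(d,d), above(d,f), above(f,b), above(f,d), above(f,f), at(d), at(f), near(d), near(f)}
optimal plan length = 4; 4 > 2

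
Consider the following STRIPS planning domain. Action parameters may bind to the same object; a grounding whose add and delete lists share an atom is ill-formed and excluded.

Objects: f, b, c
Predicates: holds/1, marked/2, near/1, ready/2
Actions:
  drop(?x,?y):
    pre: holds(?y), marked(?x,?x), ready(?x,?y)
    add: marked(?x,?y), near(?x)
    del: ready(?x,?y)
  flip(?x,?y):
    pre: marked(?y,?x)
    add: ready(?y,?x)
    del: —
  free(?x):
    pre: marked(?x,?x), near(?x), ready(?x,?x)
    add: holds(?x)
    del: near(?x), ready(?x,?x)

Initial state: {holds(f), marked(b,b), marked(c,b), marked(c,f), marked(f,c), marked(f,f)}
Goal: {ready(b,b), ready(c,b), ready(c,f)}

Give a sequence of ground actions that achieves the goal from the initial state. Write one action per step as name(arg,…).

1. flip(f,c)  →  {holds(f), marked(b,b), marked(c,b), marked(c,f), marked(f,c), marked(f,f), ready(c,f)}
2. flip(b,b)  →  {holds(f), marked(b,b), marked(c,b), marked(c,f), marked(f,c), marked(f,f), ready(b,b), ready(c,f)}
3. flip(b,c)  →  {holds(f), marked(b,b), marked(c,b), marked(c,f), marked(f,c), marked(f,f), ready(b,b), ready(c,b), ready(c,f)}

flip(f,c); flip(b,b); flip(b,c)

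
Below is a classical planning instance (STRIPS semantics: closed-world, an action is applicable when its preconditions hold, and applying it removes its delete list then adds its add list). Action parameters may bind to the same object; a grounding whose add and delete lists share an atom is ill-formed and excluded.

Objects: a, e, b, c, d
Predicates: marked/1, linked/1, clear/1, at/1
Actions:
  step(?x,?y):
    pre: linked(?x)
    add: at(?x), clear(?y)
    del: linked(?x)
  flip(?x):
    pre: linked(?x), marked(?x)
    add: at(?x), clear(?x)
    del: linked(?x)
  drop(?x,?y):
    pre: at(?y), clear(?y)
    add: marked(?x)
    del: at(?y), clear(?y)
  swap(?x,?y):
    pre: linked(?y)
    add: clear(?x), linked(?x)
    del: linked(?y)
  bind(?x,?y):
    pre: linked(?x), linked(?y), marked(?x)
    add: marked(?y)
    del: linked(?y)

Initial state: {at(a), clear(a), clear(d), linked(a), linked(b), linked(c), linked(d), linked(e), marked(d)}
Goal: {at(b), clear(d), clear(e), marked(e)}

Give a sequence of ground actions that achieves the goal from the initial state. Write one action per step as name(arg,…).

step(b,e); drop(e,a)

1. step(b,e)  →  {at(a), at(b), clear(a), clear(d), clear(e), linked(a), linked(c), linked(d), linked(e), marked(d)}
2. drop(e,a)  →  {at(b), clear(d), clear(e), linked(a), linked(c), linked(d), linked(e), marked(d), marked(e)}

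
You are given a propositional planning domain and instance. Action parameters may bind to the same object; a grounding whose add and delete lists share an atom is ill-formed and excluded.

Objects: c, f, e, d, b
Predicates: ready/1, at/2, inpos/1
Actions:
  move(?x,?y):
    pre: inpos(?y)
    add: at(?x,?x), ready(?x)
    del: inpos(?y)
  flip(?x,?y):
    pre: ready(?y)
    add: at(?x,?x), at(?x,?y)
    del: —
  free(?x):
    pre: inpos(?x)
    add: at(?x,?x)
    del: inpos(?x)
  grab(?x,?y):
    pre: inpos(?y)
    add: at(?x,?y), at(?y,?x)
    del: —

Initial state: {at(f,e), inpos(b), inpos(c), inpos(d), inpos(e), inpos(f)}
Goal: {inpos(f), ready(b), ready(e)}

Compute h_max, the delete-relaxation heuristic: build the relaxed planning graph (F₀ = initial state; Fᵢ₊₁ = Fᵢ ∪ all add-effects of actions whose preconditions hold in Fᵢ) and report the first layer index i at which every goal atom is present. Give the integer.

1

F0 = init (6 atoms)
F1 = F0 ∪ {at(b,b), at(b,c), at(b,d), at(b,e), at(b,f), at(c,b), at(c,c), at(c,d), at(c,e), at(c,f), at(d,b), at(d,c), at(d,d), at(d,e), at(d,f), at(e,b), at(e,c), at(e,d), at(e,e), at(e,f), at(f,b), at(f,c), at(f,d), at(f,f), ready(b), ready(c), ready(d), ready(e), ready(f)}  (35 atoms)
goal ⊆ F1  ⇒  h_max = 1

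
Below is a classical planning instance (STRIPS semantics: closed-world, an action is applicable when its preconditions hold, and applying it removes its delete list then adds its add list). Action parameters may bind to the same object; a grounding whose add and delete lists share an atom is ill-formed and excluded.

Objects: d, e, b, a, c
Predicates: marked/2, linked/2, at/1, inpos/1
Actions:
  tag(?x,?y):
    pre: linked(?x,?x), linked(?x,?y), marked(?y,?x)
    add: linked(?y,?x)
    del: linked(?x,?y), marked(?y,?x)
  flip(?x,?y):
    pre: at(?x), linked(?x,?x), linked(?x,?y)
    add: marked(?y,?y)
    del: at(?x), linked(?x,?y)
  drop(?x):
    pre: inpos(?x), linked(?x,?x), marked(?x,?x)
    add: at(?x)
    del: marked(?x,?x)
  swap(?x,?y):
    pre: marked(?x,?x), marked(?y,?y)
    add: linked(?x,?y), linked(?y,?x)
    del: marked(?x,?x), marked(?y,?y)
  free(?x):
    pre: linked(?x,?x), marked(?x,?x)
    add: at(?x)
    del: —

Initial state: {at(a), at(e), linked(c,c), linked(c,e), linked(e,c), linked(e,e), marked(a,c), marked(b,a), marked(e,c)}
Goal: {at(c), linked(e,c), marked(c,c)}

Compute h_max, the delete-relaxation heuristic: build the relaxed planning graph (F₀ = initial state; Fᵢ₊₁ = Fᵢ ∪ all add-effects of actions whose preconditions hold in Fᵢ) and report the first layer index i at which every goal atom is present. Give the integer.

2

F0 = init (9 atoms)
F1 = F0 ∪ {marked(c,c), marked(e,e)}  (11 atoms)
F2 = F1 ∪ {at(c)}  (12 atoms)
goal ⊆ F2  ⇒  h_max = 2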